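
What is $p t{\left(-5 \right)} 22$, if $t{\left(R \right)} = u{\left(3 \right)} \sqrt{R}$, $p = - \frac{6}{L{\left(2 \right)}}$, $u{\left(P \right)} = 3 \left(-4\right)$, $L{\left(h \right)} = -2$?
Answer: $- 792 i \sqrt{5} \approx - 1771.0 i$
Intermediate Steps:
$u{\left(P \right)} = -12$
$p = 3$ ($p = - \frac{6}{-2} = \left(-6\right) \left(- \frac{1}{2}\right) = 3$)
$t{\left(R \right)} = - 12 \sqrt{R}$
$p t{\left(-5 \right)} 22 = 3 \left(- 12 \sqrt{-5}\right) 22 = 3 \left(- 12 i \sqrt{5}\right) 22 = - 36 i \sqrt{5} \cdot 22 = - 792 i \sqrt{5}$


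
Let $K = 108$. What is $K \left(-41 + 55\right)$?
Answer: $1512$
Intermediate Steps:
$K \left(-41 + 55\right) = 108 \left(-41 + 55\right) = 108 \cdot 14 = 1512$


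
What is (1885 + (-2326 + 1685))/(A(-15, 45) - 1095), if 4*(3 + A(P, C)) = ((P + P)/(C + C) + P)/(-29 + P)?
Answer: -328416/289849 ≈ -1.1331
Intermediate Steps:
A(P, C) = -3 + (P + P/C)/(4*(-29 + P)) (A(P, C) = -3 + (((P + P)/(C + C) + P)/(-29 + P))/4 = -3 + (((2*P)/((2*C)) + P)/(-29 + P))/4 = -3 + (((2*P)*(1/(2*C)) + P)/(-29 + P))/4 = -3 + ((P/C + P)/(-29 + P))/4 = -3 + ((P + P/C)/(-29 + P))/4 = -3 + (P + P/C)/(4*(-29 + P)))
(1885 + (-2326 + 1685))/(A(-15, 45) - 1095) = (1885 + (-2326 + 1685))/((¼)*(-15 + 348*45 - 11*45*(-15))/(45*(-29 - 15)) - 1095) = (1885 - 641)/((¼)*(1/45)*(-15 + 15660 + 7425)/(-44) - 1095) = 1244/((¼)*(1/45)*(-1/44)*23070 - 1095) = 1244/(-769/264 - 1095) = 1244/(-289849/264) = 1244*(-264/289849) = -328416/289849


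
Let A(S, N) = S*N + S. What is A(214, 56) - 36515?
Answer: -24317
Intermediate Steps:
A(S, N) = S + N*S (A(S, N) = N*S + S = S + N*S)
A(214, 56) - 36515 = 214*(1 + 56) - 36515 = 214*57 - 36515 = 12198 - 36515 = -24317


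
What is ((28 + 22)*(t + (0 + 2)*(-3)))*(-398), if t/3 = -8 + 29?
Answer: -1134300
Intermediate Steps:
t = 63 (t = 3*(-8 + 29) = 3*21 = 63)
((28 + 22)*(t + (0 + 2)*(-3)))*(-398) = ((28 + 22)*(63 + (0 + 2)*(-3)))*(-398) = (50*(63 + 2*(-3)))*(-398) = (50*(63 - 6))*(-398) = (50*57)*(-398) = 2850*(-398) = -1134300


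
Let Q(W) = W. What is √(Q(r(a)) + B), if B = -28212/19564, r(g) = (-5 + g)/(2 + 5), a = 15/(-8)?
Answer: I*√45464887202/136948 ≈ 1.557*I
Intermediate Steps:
a = -15/8 (a = 15*(-⅛) = -15/8 ≈ -1.8750)
r(g) = -5/7 + g/7 (r(g) = (-5 + g)/7 = (-5 + g)*(⅐) = -5/7 + g/7)
B = -7053/4891 (B = -28212*1/19564 = -7053/4891 ≈ -1.4420)
√(Q(r(a)) + B) = √((-5/7 + (⅐)*(-15/8)) - 7053/4891) = √((-5/7 - 15/56) - 7053/4891) = √(-55/56 - 7053/4891) = √(-663973/273896) = I*√45464887202/136948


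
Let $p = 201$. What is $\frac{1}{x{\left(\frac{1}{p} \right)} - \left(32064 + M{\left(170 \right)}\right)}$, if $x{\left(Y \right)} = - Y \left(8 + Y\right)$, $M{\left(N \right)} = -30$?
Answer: $- \frac{40401}{1294207243} \approx -3.1217 \cdot 10^{-5}$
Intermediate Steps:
$x{\left(Y \right)} = - Y \left(8 + Y\right)$
$\frac{1}{x{\left(\frac{1}{p} \right)} - \left(32064 + M{\left(170 \right)}\right)} = \frac{1}{- \frac{8 + \frac{1}{201}}{201} - 32034} = \frac{1}{\left(-1\right) \frac{1}{201} \left(8 + \frac{1}{201}\right) + \left(-32064 + 30\right)} = \frac{1}{\left(-1\right) \frac{1}{201} \cdot \frac{1609}{201} - 32034} = \frac{1}{- \frac{1609}{40401} - 32034} = \frac{1}{- \frac{1294207243}{40401}} = - \frac{40401}{1294207243}$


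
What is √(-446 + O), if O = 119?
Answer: I*√327 ≈ 18.083*I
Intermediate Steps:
√(-446 + O) = √(-446 + 119) = √(-327) = I*√327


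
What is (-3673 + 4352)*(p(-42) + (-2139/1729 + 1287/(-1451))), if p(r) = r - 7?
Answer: -12441131051/358397 ≈ -34713.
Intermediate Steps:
p(r) = -7 + r
(-3673 + 4352)*(p(-42) + (-2139/1729 + 1287/(-1451))) = (-3673 + 4352)*((-7 - 42) + (-2139/1729 + 1287/(-1451))) = 679*(-49 + (-2139*1/1729 + 1287*(-1/1451))) = 679*(-49 + (-2139/1729 - 1287/1451)) = 679*(-49 - 5328912/2508779) = 679*(-128259083/2508779) = -12441131051/358397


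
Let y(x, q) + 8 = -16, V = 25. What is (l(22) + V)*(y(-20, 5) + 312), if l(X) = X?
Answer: 13536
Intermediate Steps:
y(x, q) = -24 (y(x, q) = -8 - 16 = -24)
(l(22) + V)*(y(-20, 5) + 312) = (22 + 25)*(-24 + 312) = 47*288 = 13536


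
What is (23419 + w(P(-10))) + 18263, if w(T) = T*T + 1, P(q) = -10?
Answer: 41783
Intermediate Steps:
w(T) = 1 + T² (w(T) = T² + 1 = 1 + T²)
(23419 + w(P(-10))) + 18263 = (23419 + (1 + (-10)²)) + 18263 = (23419 + (1 + 100)) + 18263 = (23419 + 101) + 18263 = 23520 + 18263 = 41783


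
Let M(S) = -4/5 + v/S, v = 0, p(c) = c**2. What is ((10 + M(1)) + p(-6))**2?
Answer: 51076/25 ≈ 2043.0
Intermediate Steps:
M(S) = -4/5 (M(S) = -4/5 + 0/S = -4*1/5 + 0 = -4/5 + 0 = -4/5)
((10 + M(1)) + p(-6))**2 = ((10 - 4/5) + (-6)**2)**2 = (46/5 + 36)**2 = (226/5)**2 = 51076/25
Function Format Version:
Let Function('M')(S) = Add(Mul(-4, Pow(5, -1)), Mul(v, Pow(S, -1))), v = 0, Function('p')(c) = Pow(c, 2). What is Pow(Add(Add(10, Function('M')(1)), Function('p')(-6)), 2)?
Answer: Rational(51076, 25) ≈ 2043.0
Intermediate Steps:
Function('M')(S) = Rational(-4, 5) (Function('M')(S) = Add(Mul(-4, Pow(5, -1)), Mul(0, Pow(S, -1))) = Add(Mul(-4, Rational(1, 5)), 0) = Add(Rational(-4, 5), 0) = Rational(-4, 5))
Pow(Add(Add(10, Function('M')(1)), Function('p')(-6)), 2) = Pow(Add(Add(10, Rational(-4, 5)), Pow(-6, 2)), 2) = Pow(Add(Rational(46, 5), 36), 2) = Pow(Rational(226, 5), 2) = Rational(51076, 25)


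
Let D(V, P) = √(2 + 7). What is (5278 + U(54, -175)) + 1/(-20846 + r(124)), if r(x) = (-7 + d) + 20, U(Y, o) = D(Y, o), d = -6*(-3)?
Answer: 109924014/20815 ≈ 5281.0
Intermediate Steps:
d = 18
D(V, P) = 3 (D(V, P) = √9 = 3)
U(Y, o) = 3
r(x) = 31 (r(x) = (-7 + 18) + 20 = 11 + 20 = 31)
(5278 + U(54, -175)) + 1/(-20846 + r(124)) = (5278 + 3) + 1/(-20846 + 31) = 5281 + 1/(-20815) = 5281 - 1/20815 = 109924014/20815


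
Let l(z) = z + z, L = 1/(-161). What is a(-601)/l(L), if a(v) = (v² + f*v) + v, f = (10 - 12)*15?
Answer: -30479715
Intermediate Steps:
f = -30 (f = -2*15 = -30)
a(v) = v² - 29*v (a(v) = (v² - 30*v) + v = v² - 29*v)
L = -1/161 ≈ -0.0062112
l(z) = 2*z
a(-601)/l(L) = (-601*(-29 - 601))/((2*(-1/161))) = (-601*(-630))/(-2/161) = 378630*(-161/2) = -30479715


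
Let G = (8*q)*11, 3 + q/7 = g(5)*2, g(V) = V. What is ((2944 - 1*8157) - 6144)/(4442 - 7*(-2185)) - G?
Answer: -85117301/19737 ≈ -4312.6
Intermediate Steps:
q = 49 (q = -21 + 7*(5*2) = -21 + 7*10 = -21 + 70 = 49)
G = 4312 (G = (8*49)*11 = 392*11 = 4312)
((2944 - 1*8157) - 6144)/(4442 - 7*(-2185)) - G = ((2944 - 1*8157) - 6144)/(4442 - 7*(-2185)) - 1*4312 = ((2944 - 8157) - 6144)/(4442 + 15295) - 4312 = (-5213 - 6144)/19737 - 4312 = -11357*1/19737 - 4312 = -11357/19737 - 4312 = -85117301/19737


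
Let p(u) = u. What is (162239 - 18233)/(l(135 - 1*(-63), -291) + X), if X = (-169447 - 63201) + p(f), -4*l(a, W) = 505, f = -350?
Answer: -576024/932497 ≈ -0.61772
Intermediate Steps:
l(a, W) = -505/4 (l(a, W) = -1/4*505 = -505/4)
X = -232998 (X = (-169447 - 63201) - 350 = -232648 - 350 = -232998)
(162239 - 18233)/(l(135 - 1*(-63), -291) + X) = (162239 - 18233)/(-505/4 - 232998) = 144006/(-932497/4) = 144006*(-4/932497) = -576024/932497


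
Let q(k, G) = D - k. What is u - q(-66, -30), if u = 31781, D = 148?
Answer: 31567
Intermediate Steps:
q(k, G) = 148 - k
u - q(-66, -30) = 31781 - (148 - 1*(-66)) = 31781 - (148 + 66) = 31781 - 1*214 = 31781 - 214 = 31567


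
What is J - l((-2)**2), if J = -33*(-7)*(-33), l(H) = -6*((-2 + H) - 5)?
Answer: -7641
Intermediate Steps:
l(H) = 42 - 6*H (l(H) = -6*(-7 + H) = 42 - 6*H)
J = -7623 (J = 231*(-33) = -7623)
J - l((-2)**2) = -7623 - (42 - 6*(-2)**2) = -7623 - (42 - 6*4) = -7623 - (42 - 24) = -7623 - 1*18 = -7623 - 18 = -7641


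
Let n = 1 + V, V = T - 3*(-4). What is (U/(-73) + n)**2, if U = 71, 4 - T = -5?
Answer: 2356225/5329 ≈ 442.15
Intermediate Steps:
T = 9 (T = 4 - 1*(-5) = 4 + 5 = 9)
V = 21 (V = 9 - 3*(-4) = 9 + 12 = 21)
n = 22 (n = 1 + 21 = 22)
(U/(-73) + n)**2 = (71/(-73) + 22)**2 = (71*(-1/73) + 22)**2 = (-71/73 + 22)**2 = (1535/73)**2 = 2356225/5329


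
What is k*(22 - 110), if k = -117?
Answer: 10296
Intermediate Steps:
k*(22 - 110) = -117*(22 - 110) = -117*(-88) = 10296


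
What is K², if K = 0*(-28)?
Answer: 0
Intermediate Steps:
K = 0
K² = 0² = 0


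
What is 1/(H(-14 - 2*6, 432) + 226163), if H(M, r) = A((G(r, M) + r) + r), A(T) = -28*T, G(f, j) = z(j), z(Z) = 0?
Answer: 1/201971 ≈ 4.9512e-6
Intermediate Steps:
G(f, j) = 0
H(M, r) = -56*r (H(M, r) = -28*((0 + r) + r) = -28*(r + r) = -56*r)
1/(H(-14 - 2*6, 432) + 226163) = 1/(-56*432 + 226163) = 1/(-24192 + 226163) = 1/201971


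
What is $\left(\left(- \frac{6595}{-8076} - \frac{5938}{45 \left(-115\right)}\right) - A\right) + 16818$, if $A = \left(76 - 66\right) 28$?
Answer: $\frac{230419893271}{13931100} \approx 16540.0$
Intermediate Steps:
$A = 280$ ($A = 10 \cdot 28 = 280$)
$\left(\left(- \frac{6595}{-8076} - \frac{5938}{45 \left(-115\right)}\right) - A\right) + 16818 = \left(\left(- \frac{6595}{-8076} - \frac{5938}{45 \left(-115\right)}\right) - 280\right) + 16818 = \left(\left(\left(-6595\right) \left(- \frac{1}{8076}\right) - \frac{5938}{-5175}\right) - 280\right) + 16818 = \left(\left(\frac{6595}{8076} - - \frac{5938}{5175}\right) - 280\right) + 16818 = \left(\left(\frac{6595}{8076} + \frac{5938}{5175}\right) - 280\right) + 16818 = \left(\frac{27361471}{13931100} - 280\right) + 16818 = - \frac{3873346529}{13931100} + 16818 = \frac{230419893271}{13931100}$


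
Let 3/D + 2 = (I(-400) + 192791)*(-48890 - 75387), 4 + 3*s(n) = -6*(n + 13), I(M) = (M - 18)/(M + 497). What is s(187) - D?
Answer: -2798118035350675/6972054905361 ≈ -401.33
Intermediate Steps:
I(M) = (-18 + M)/(497 + M)
s(n) = -82/3 - 2*n (s(n) = -4/3 + (-6*(n + 13))/3 = -4/3 + (-6*(13 + n))/3 = -4/3 + (-78 - 6*n)/3 = -4/3 + (-26 - 2*n) = -82/3 - 2*n)
D = -291/2324018301787 (D = 3/(-2 + ((-18 - 400)/(497 - 400) + 192791)*(-48890 - 75387)) = 3/(-2 + (-418/97 + 192791)*(-124277)) = 3/(-2 + (18700309/97)*(-124277)) = 3/(-2 - 2324018301593/97) = 3/(-2324018301787/97) = 3*(-97/2324018301787) = -291/2324018301787 ≈ -1.2521e-10)
s(187) - D = (-82/3 - 2*187) - 1*(-291/2324018301787) = (-82/3 - 374) + 291/2324018301787 = -1204/3 + 291/2324018301787 = -2798118035350675/6972054905361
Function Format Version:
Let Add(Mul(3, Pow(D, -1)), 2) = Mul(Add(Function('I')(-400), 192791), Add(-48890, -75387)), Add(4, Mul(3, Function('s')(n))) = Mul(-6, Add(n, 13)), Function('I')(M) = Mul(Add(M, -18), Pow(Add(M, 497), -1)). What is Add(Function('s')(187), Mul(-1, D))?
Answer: Rational(-2798118035350675, 6972054905361) ≈ -401.33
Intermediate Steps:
Function('I')(M) = Mul(Pow(Add(497, M), -1), Add(-18, M)) (Function('I')(M) = Mul(Add(-18, M), Pow(Add(497, M), -1)) = Mul(Pow(Add(497, M), -1), Add(-18, M)))
Function('s')(n) = Add(Rational(-82, 3), Mul(-2, n)) (Function('s')(n) = Add(Rational(-4, 3), Mul(Rational(1, 3), Mul(-6, Add(n, 13)))) = Add(Rational(-4, 3), Mul(Rational(1, 3), Mul(-6, Add(13, n)))) = Add(Rational(-4, 3), Mul(Rational(1, 3), Add(-78, Mul(-6, n)))) = Add(Rational(-4, 3), Add(-26, Mul(-2, n))) = Add(Rational(-82, 3), Mul(-2, n)))
D = Rational(-291, 2324018301787) (D = Mul(3, Pow(Add(-2, Mul(Add(Mul(Pow(Add(497, -400), -1), Add(-18, -400)), 192791), Add(-48890, -75387))), -1)) = Mul(3, Pow(Add(-2, Mul(Add(Mul(Pow(97, -1), -418), 192791), -124277)), -1)) = Mul(3, Pow(Add(-2, Mul(Add(Mul(Rational(1, 97), -418), 192791), -124277)), -1)) = Mul(3, Pow(Add(-2, Mul(Add(Rational(-418, 97), 192791), -124277)), -1)) = Mul(3, Pow(Add(-2, Mul(Rational(18700309, 97), -124277)), -1)) = Mul(3, Pow(Add(-2, Rational(-2324018301593, 97)), -1)) = Mul(3, Pow(Rational(-2324018301787, 97), -1)) = Mul(3, Rational(-97, 2324018301787)) = Rational(-291, 2324018301787) ≈ -1.2521e-10)
Add(Function('s')(187), Mul(-1, D)) = Add(Add(Rational(-82, 3), Mul(-2, 187)), Mul(-1, Rational(-291, 2324018301787))) = Add(Add(Rational(-82, 3), -374), Rational(291, 2324018301787)) = Add(Rational(-1204, 3), Rational(291, 2324018301787)) = Rational(-2798118035350675, 6972054905361)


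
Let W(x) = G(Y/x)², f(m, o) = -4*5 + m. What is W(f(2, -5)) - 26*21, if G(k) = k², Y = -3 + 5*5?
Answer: -3567665/6561 ≈ -543.77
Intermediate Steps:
Y = 22 (Y = -3 + 25 = 22)
f(m, o) = -20 + m
W(x) = 234256/x⁴ (W(x) = ((22/x)²)² = (484/x²)² = 234256/x⁴)
W(f(2, -5)) - 26*21 = 234256/(-20 + 2)⁴ - 26*21 = 234256/(-18)⁴ - 546 = 234256*(1/104976) - 546 = 14641/6561 - 546 = -3567665/6561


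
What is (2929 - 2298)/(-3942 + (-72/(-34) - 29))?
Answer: -10727/67471 ≈ -0.15899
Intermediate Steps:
(2929 - 2298)/(-3942 + (-72/(-34) - 29)) = 631/(-3942 + (-72*(-1)/34 - 29)) = 631/(-3942 + (-6*(-6/17) - 29)) = 631/(-3942 + (36/17 - 29)) = 631/(-3942 - 457/17) = 631/(-67471/17) = 631*(-17/67471) = -10727/67471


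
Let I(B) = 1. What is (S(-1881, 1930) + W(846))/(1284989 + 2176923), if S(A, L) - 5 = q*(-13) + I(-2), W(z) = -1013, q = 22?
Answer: -1293/3461912 ≈ -0.00037349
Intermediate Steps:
S(A, L) = -280 (S(A, L) = 5 + (22*(-13) + 1) = 5 + (-286 + 1) = 5 - 285 = -280)
(S(-1881, 1930) + W(846))/(1284989 + 2176923) = (-280 - 1013)/(1284989 + 2176923) = -1293/3461912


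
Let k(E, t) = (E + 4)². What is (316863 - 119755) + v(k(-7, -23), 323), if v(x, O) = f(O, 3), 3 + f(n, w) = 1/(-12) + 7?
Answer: 2365343/12 ≈ 1.9711e+5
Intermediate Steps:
k(E, t) = (4 + E)²
f(n, w) = 47/12 (f(n, w) = -3 + (1/(-12) + 7) = -3 + (-1/12 + 7) = -3 + 83/12 = 47/12)
v(x, O) = 47/12
(316863 - 119755) + v(k(-7, -23), 323) = (316863 - 119755) + 47/12 = 197108 + 47/12 = 2365343/12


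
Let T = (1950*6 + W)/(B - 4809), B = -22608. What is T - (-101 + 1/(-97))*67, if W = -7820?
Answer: 17997951962/2659449 ≈ 6767.5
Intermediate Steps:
T = -3880/27417 (T = (1950*6 - 7820)/(-22608 - 4809) = (11700 - 7820)/(-27417) = 3880*(-1/27417) = -3880/27417 ≈ -0.14152)
T - (-101 + 1/(-97))*67 = -3880/27417 - (-101 + 1/(-97))*67 = -3880/27417 - (-101 - 1/97)*67 = -3880/27417 - (-9798)*67/97 = -3880/27417 - 1*(-656466/97) = -3880/27417 + 656466/97 = 17997951962/2659449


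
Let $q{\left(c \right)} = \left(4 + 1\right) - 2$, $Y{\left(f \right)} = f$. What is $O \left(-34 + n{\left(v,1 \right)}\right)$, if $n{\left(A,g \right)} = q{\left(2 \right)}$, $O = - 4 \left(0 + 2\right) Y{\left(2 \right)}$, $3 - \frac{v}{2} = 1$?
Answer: $496$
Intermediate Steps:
$v = 4$ ($v = 6 - 2 = 4$)
$q{\left(c \right)} = 3$ ($q{\left(c \right)} = 5 - 2 = 3$)
$O = -16$ ($O = - 4 \left(0 + 2\right) 2 = \left(-4\right) 2 \cdot 2 = \left(-8\right) 2 = -16$)
$n{\left(A,g \right)} = 3$
$O \left(-34 + n{\left(v,1 \right)}\right) = - 16 \left(-34 + 3\right) = \left(-16\right) \left(-31\right) = 496$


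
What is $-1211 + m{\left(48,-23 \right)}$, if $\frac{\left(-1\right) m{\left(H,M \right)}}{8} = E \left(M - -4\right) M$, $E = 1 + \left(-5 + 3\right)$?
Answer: $2285$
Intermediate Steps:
$E = -1$ ($E = 1 - 2 = -1$)
$m{\left(H,M \right)} = - 8 M \left(-4 - M\right)$ ($m{\left(H,M \right)} = - 8 - (M - -4) M = - 8 - (M + 4) M = - 8 - (4 + M) M = - 8 \left(-4 - M\right) M = - 8 M \left(-4 - M\right)$)
$-1211 + m{\left(48,-23 \right)} = -1211 + 8 \left(-23\right) \left(4 - 23\right) = -1211 + 8 \left(-23\right) \left(-19\right) = -1211 + 3496 = 2285$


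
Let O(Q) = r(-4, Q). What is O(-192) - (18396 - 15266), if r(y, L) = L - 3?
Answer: -3325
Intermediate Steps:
r(y, L) = -3 + L
O(Q) = -3 + Q
O(-192) - (18396 - 15266) = (-3 - 192) - (18396 - 15266) = -195 - 1*3130 = -195 - 3130 = -3325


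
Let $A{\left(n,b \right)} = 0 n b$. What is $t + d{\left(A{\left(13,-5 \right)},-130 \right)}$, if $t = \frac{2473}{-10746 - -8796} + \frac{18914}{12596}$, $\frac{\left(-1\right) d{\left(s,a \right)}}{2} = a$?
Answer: $\frac{798988049}{3070275} \approx 260.23$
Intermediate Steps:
$A{\left(n,b \right)} = 0$ ($A{\left(n,b \right)} = 0 b = 0$)
$d{\left(s,a \right)} = - 2 a$
$t = \frac{716549}{3070275}$ ($t = \frac{2473}{-10746 + 8796} + 18914 \cdot \frac{1}{12596} = \frac{2473}{-1950} + \frac{9457}{6298} = 2473 \left(- \frac{1}{1950}\right) + \frac{9457}{6298} = - \frac{2473}{1950} + \frac{9457}{6298} = \frac{716549}{3070275} \approx 0.23338$)
$t + d{\left(A{\left(13,-5 \right)},-130 \right)} = \frac{716549}{3070275} - -260 = \frac{716549}{3070275} + 260 = \frac{798988049}{3070275}$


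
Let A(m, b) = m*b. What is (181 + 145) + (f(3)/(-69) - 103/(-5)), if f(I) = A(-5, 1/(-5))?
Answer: 119572/345 ≈ 346.59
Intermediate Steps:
A(m, b) = b*m
f(I) = 1 (f(I) = -5/(-5) = -⅕*(-5) = 1)
(181 + 145) + (f(3)/(-69) - 103/(-5)) = (181 + 145) + (1/(-69) - 103/(-5)) = 326 + (1*(-1/69) - 103*(-⅕)) = 326 + (-1/69 + 103/5) = 326 + 7102/345 = 119572/345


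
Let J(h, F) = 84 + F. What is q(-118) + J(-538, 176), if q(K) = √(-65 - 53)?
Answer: 260 + I*√118 ≈ 260.0 + 10.863*I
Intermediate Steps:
q(K) = I*√118 (q(K) = √(-118) = I*√118)
q(-118) + J(-538, 176) = I*√118 + (84 + 176) = I*√118 + 260 = 260 + I*√118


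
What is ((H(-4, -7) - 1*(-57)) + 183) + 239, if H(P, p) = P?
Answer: 475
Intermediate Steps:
((H(-4, -7) - 1*(-57)) + 183) + 239 = ((-4 - 1*(-57)) + 183) + 239 = ((-4 + 57) + 183) + 239 = (53 + 183) + 239 = 236 + 239 = 475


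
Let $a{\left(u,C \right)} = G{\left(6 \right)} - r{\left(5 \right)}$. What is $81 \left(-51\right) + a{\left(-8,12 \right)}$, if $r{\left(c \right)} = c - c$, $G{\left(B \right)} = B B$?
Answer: $-4095$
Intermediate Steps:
$G{\left(B \right)} = B^{2}$
$r{\left(c \right)} = 0$
$a{\left(u,C \right)} = 36$ ($a{\left(u,C \right)} = 6^{2} - 0 = 36 + 0 = 36$)
$81 \left(-51\right) + a{\left(-8,12 \right)} = 81 \left(-51\right) + 36 = -4131 + 36 = -4095$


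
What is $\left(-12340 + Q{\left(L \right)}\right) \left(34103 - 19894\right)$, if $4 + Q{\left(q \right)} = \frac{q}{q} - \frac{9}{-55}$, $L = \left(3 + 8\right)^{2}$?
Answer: $- \frac{9645864904}{55} \approx -1.7538 \cdot 10^{8}$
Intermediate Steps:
$L = 121$ ($L = 11^{2} = 121$)
$Q{\left(q \right)} = - \frac{156}{55}$ ($Q{\left(q \right)} = -4 + \left(\frac{q}{q} - \frac{9}{-55}\right) = -4 + \left(1 - - \frac{9}{55}\right) = -4 + \left(1 + \frac{9}{55}\right) = -4 + \frac{64}{55} = - \frac{156}{55}$)
$\left(-12340 + Q{\left(L \right)}\right) \left(34103 - 19894\right) = \left(-12340 - \frac{156}{55}\right) \left(34103 - 19894\right) = \left(- \frac{678856}{55}\right) 14209 = - \frac{9645864904}{55}$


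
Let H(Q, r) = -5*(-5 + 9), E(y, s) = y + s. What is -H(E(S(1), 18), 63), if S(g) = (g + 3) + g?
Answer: 20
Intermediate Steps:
S(g) = 3 + 2*g (S(g) = (3 + g) + g = 3 + 2*g)
E(y, s) = s + y
H(Q, r) = -20 (H(Q, r) = -5*4 = -20)
-H(E(S(1), 18), 63) = -1*(-20) = 20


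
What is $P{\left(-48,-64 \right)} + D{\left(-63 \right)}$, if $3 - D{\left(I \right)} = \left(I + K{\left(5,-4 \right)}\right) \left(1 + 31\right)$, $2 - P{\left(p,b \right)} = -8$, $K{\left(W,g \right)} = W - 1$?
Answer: $1901$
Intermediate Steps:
$K{\left(W,g \right)} = -1 + W$ ($K{\left(W,g \right)} = W - 1 = -1 + W$)
$P{\left(p,b \right)} = 10$ ($P{\left(p,b \right)} = 2 - -8 = 2 + 8 = 10$)
$D{\left(I \right)} = -125 - 32 I$ ($D{\left(I \right)} = 3 - \left(I + \left(-1 + 5\right)\right) \left(1 + 31\right) = 3 - \left(I + 4\right) 32 = 3 - \left(4 + I\right) 32 = 3 - \left(128 + 32 I\right) = -125 - 32 I$)
$P{\left(-48,-64 \right)} + D{\left(-63 \right)} = 10 - -1891 = 10 + \left(-125 + 2016\right) = 10 + 1891 = 1901$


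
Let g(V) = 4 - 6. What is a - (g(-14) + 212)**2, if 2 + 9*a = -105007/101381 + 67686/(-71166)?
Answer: -111956162890/2538663 ≈ -44100.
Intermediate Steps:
g(V) = -2
a = -1124590/2538663 (a = -2/9 + (-105007/101381 + 67686/(-71166))/9 = -2/9 + (-105007*1/101381 + 67686*(-1/71166))/9 = -2/9 + (-2143/2069 - 389/409)/9 = -2/9 + (1/9)*(-1681328/846221) = -2/9 - 1681328/7615989 = -1124590/2538663 ≈ -0.44299)
a - (g(-14) + 212)**2 = -1124590/2538663 - (-2 + 212)**2 = -1124590/2538663 - 1*210**2 = -1124590/2538663 - 1*44100 = -1124590/2538663 - 44100 = -111956162890/2538663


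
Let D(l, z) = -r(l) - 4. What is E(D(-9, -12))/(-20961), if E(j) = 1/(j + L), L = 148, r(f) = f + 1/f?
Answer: -1/3209362 ≈ -3.1159e-7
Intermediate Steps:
D(l, z) = -4 - l - 1/l (D(l, z) = -(l + 1/l) - 4 = (-l - 1/l) - 4 = -4 - l - 1/l)
E(j) = 1/(148 + j) (E(j) = 1/(j + 148) = 1/(148 + j))
E(D(-9, -12))/(-20961) = 1/((148 + (-4 - 1*(-9) - 1/(-9)))*(-20961)) = -1/20961/(148 + (-4 + 9 - 1*(-⅑))) = -1/20961/(148 + (-4 + 9 + ⅑)) = -1/20961/(148 + 46/9) = -1/20961/(1378/9) = (9/1378)*(-1/20961) = -1/3209362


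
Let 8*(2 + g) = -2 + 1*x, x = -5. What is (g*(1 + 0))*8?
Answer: -23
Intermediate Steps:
g = -23/8 (g = -2 + (-2 + 1*(-5))/8 = -2 + (-2 - 5)/8 = -2 + (1/8)*(-7) = -2 - 7/8 = -23/8 ≈ -2.8750)
(g*(1 + 0))*8 = -23*(1 + 0)/8*8 = -23/8*1*8 = -23/8*8 = -23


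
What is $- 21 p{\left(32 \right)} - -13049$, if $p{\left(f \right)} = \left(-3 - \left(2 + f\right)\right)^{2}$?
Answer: $-15700$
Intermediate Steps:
$p{\left(f \right)} = \left(-5 - f\right)^{2}$
$- 21 p{\left(32 \right)} - -13049 = - 21 \left(5 + 32\right)^{2} - -13049 = - 21 \cdot 37^{2} + 13049 = \left(-21\right) 1369 + 13049 = -28749 + 13049 = -15700$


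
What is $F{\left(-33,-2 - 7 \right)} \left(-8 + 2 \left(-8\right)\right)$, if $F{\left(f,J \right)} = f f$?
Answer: $-26136$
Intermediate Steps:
$F{\left(f,J \right)} = f^{2}$
$F{\left(-33,-2 - 7 \right)} \left(-8 + 2 \left(-8\right)\right) = \left(-33\right)^{2} \left(-8 + 2 \left(-8\right)\right) = 1089 \left(-8 - 16\right) = 1089 \left(-24\right) = -26136$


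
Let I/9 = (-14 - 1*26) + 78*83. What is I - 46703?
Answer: 11203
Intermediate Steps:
I = 57906 (I = 9*((-14 - 1*26) + 78*83) = 9*((-14 - 26) + 6474) = 9*(-40 + 6474) = 9*6434 = 57906)
I - 46703 = 57906 - 46703 = 11203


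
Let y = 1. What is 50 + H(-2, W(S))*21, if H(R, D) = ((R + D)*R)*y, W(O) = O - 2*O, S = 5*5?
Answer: 1184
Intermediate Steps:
S = 25
W(O) = -O
H(R, D) = R*(D + R) (H(R, D) = ((R + D)*R)*1 = ((D + R)*R)*1 = (R*(D + R))*1 = R*(D + R))
50 + H(-2, W(S))*21 = 50 - 2*(-1*25 - 2)*21 = 50 - 2*(-25 - 2)*21 = 50 - 2*(-27)*21 = 50 + 54*21 = 50 + 1134 = 1184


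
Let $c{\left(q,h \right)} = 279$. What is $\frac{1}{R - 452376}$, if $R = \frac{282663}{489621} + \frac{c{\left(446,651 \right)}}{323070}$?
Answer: $- \frac{1597796530}{722803879251849} \approx -2.2106 \cdot 10^{-6}$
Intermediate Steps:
$R = \frac{923803431}{1597796530}$ ($R = \frac{282663}{489621} + \frac{279}{323070} = 282663 \cdot \frac{1}{489621} + 279 \cdot \frac{1}{323070} = \frac{94221}{163207} + \frac{93}{107690} = \frac{923803431}{1597796530} \approx 0.57817$)
$\frac{1}{R - 452376} = \frac{1}{\frac{923803431}{1597796530} - 452376} = \frac{1}{- \frac{722803879251849}{1597796530}} = - \frac{1597796530}{722803879251849}$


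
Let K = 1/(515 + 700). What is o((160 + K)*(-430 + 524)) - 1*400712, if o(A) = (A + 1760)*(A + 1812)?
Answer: 417351676491556/1476225 ≈ 2.8272e+8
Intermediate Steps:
K = 1/1215 ≈ 0.00082305
o(A) = (1760 + A)*(1812 + A)
o((160 + K)*(-430 + 524)) - 1*400712 = (3189120 + ((160 + 1/1215)*(-430 + 524))² + 3572*((160 + 1/1215)*(-430 + 524))) - 1*400712 = (3189120 + ((194401/1215)*94)² + 3572*((194401/1215)*94)) - 400712 = (3189120 + (18273694/1215)² + 3572*(18273694/1215)) - 400712 = (3189120 + 333927892405636/1476225 + 65273634968/1215) - 400712 = 417943217563756/1476225 - 400712 = 417351676491556/1476225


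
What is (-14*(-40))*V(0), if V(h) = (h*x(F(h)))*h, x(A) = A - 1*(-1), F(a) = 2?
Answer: 0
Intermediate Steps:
x(A) = 1 + A (x(A) = A + 1 = 1 + A)
V(h) = 3*h**2 (V(h) = (h*(1 + 2))*h = (h*3)*h = (3*h)*h = 3*h**2)
(-14*(-40))*V(0) = (-14*(-40))*(3*0**2) = 560*(3*0) = 560*0 = 0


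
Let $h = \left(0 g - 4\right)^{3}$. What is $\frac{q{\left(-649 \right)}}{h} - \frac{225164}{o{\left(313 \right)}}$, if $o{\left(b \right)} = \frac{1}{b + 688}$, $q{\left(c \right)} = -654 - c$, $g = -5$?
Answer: $- \frac{14424906491}{64} \approx -2.2539 \cdot 10^{8}$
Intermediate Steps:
$h = -64$ ($h = \left(0 \left(-5\right) - 4\right)^{3} = \left(0 - 4\right)^{3} = \left(-4\right)^{3} = -64$)
$o{\left(b \right)} = \frac{1}{688 + b}$
$\frac{q{\left(-649 \right)}}{h} - \frac{225164}{o{\left(313 \right)}} = \frac{-654 - -649}{-64} - \frac{225164}{\frac{1}{688 + 313}} = \left(-654 + 649\right) \left(- \frac{1}{64}\right) - \frac{225164}{\frac{1}{1001}} = \left(-5\right) \left(- \frac{1}{64}\right) - 225164 \frac{1}{\frac{1}{1001}} = \frac{5}{64} - 225389164 = - \frac{14424906491}{64}$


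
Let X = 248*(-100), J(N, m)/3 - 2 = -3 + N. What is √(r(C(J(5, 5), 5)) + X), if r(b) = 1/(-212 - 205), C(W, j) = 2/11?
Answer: I*√4312447617/417 ≈ 157.48*I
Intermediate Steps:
J(N, m) = -3 + 3*N (J(N, m) = 6 + 3*(-3 + N) = 6 + (-9 + 3*N) = -3 + 3*N)
X = -24800
C(W, j) = 2/11 (C(W, j) = 2*(1/11) = 2/11)
r(b) = -1/417 (r(b) = 1/(-417) = -1/417)
√(r(C(J(5, 5), 5)) + X) = √(-1/417 - 24800) = √(-10341601/417) = I*√4312447617/417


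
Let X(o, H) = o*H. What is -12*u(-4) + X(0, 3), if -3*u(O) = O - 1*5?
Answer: -36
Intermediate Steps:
X(o, H) = H*o
u(O) = 5/3 - O/3 (u(O) = -(O - 1*5)/3 = -(O - 5)/3 = -(-5 + O)/3 = 5/3 - O/3)
-12*u(-4) + X(0, 3) = -12*(5/3 - 1/3*(-4)) + 3*0 = -12*(5/3 + 4/3) + 0 = -12*3 + 0 = -36 + 0 = -36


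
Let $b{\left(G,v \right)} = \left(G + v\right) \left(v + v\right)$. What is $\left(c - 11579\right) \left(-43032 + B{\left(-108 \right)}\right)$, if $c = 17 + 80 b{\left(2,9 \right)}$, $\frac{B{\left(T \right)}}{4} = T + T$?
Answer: $-187787088$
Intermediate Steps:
$B{\left(T \right)} = 8 T$ ($B{\left(T \right)} = 4 \left(T + T\right) = 4 \cdot 2 T = 8 T$)
$b{\left(G,v \right)} = 2 v \left(G + v\right)$ ($b{\left(G,v \right)} = \left(G + v\right) 2 v = 2 v \left(G + v\right)$)
$c = 15857$ ($c = 17 + 80 \cdot 2 \cdot 9 \left(2 + 9\right) = 17 + 80 \cdot 2 \cdot 9 \cdot 11 = 17 + 80 \cdot 198 = 17 + 15840 = 15857$)
$\left(c - 11579\right) \left(-43032 + B{\left(-108 \right)}\right) = \left(15857 - 11579\right) \left(-43032 + 8 \left(-108\right)\right) = 4278 \left(-43032 - 864\right) = 4278 \left(-43896\right) = -187787088$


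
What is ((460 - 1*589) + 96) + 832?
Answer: 799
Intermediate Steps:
((460 - 1*589) + 96) + 832 = ((460 - 589) + 96) + 832 = (-129 + 96) + 832 = -33 + 832 = 799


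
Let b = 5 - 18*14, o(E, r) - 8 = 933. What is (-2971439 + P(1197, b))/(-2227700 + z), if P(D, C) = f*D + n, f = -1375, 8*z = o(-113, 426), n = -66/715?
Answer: 2401003328/1158342835 ≈ 2.0728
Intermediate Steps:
o(E, r) = 941 (o(E, r) = 8 + 933 = 941)
n = -6/65 (n = -66*1/715 = -6/65 ≈ -0.092308)
z = 941/8 (z = (⅛)*941 = 941/8 ≈ 117.63)
b = -247 (b = 5 - 252 = -247)
P(D, C) = -6/65 - 1375*D (P(D, C) = -1375*D - 6/65 = -6/65 - 1375*D)
(-2971439 + P(1197, b))/(-2227700 + z) = (-2971439 + (-6/65 - 1375*1197))/(-2227700 + 941/8) = (-2971439 + (-6/65 - 1645875))/(-17820659/8) = (-2971439 - 106981881/65)*(-8/17820659) = -300125416/65*(-8/17820659) = 2401003328/1158342835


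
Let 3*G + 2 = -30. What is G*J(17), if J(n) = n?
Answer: -544/3 ≈ -181.33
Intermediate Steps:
G = -32/3 (G = -2/3 + (1/3)*(-30) = -2/3 - 10 = -32/3 ≈ -10.667)
G*J(17) = -32/3*17 = -544/3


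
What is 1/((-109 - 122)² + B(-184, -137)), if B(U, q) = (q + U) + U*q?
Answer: 1/78248 ≈ 1.2780e-5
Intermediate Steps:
B(U, q) = U + q + U*q (B(U, q) = (U + q) + U*q = U + q + U*q)
1/((-109 - 122)² + B(-184, -137)) = 1/((-109 - 122)² + (-184 - 137 - 184*(-137))) = 1/((-231)² + (-184 - 137 + 25208)) = 1/(53361 + 24887) = 1/78248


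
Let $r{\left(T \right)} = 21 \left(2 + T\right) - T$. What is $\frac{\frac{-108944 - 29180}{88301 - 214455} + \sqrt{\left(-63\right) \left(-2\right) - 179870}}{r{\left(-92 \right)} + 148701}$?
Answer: $\frac{9866}{1323742933} + \frac{4 i \sqrt{11234}}{146903} \approx 7.4531 \cdot 10^{-6} + 0.002886 i$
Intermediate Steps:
$r{\left(T \right)} = 42 + 20 T$ ($r{\left(T \right)} = \left(42 + 21 T\right) - T = 42 + 20 T$)
$\frac{\frac{-108944 - 29180}{88301 - 214455} + \sqrt{\left(-63\right) \left(-2\right) - 179870}}{r{\left(-92 \right)} + 148701} = \frac{\frac{-108944 - 29180}{88301 - 214455} + \sqrt{\left(-63\right) \left(-2\right) - 179870}}{\left(42 + 20 \left(-92\right)\right) + 148701} = \frac{- \frac{138124}{-126154} + \sqrt{126 - 179870}}{\left(42 - 1840\right) + 148701} = \frac{\left(-138124\right) \left(- \frac{1}{126154}\right) + \sqrt{-179744}}{-1798 + 148701} = \frac{\frac{9866}{9011} + 4 i \sqrt{11234}}{146903} = \left(\frac{9866}{9011} + 4 i \sqrt{11234}\right) \frac{1}{146903} = \frac{9866}{1323742933} + \frac{4 i \sqrt{11234}}{146903}$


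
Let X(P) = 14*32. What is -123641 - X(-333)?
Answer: -124089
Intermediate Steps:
X(P) = 448
-123641 - X(-333) = -123641 - 1*448 = -123641 - 448 = -124089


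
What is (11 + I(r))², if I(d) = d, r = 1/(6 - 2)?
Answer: 2025/16 ≈ 126.56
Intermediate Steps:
r = ¼ (r = 1/4 = ¼ ≈ 0.25000)
(11 + I(r))² = (11 + ¼)² = (45/4)² = 2025/16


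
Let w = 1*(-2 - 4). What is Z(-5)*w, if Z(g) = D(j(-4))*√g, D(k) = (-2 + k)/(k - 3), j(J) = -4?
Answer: -36*I*√5/7 ≈ -11.5*I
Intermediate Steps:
w = -6 (w = 1*(-6) = -6)
D(k) = (-2 + k)/(-3 + k)
Z(g) = 6*√g/7 (Z(g) = ((-2 - 4)/(-3 - 4))*√g = (-6/(-7))*√g = (-⅐*(-6))*√g = 6*√g/7)
Z(-5)*w = (6*√(-5)/7)*(-6) = (6*(I*√5)/7)*(-6) = (6*I*√5/7)*(-6) = -36*I*√5/7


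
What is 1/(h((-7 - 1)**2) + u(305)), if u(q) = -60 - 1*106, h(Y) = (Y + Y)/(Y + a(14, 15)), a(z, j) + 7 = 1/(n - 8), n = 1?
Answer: -199/32586 ≈ -0.0061069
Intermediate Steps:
a(z, j) = -50/7 (a(z, j) = -7 + 1/(1 - 8) = -7 + 1/(-7) = -7 - 1/7 = -50/7)
h(Y) = 2*Y/(-50/7 + Y) (h(Y) = (Y + Y)/(Y - 50/7) = (2*Y)/(-50/7 + Y) = 2*Y/(-50/7 + Y))
u(q) = -166 (u(q) = -60 - 106 = -166)
1/(h((-7 - 1)**2) + u(305)) = 1/(14*(-7 - 1)**2/(-50 + 7*(-7 - 1)**2) - 166) = 1/(14*(-8)**2/(-50 + 7*(-8)**2) - 166) = 1/(14*64/(-50 + 7*64) - 166) = 1/(14*64/(-50 + 448) - 166) = 1/(14*64/398 - 166) = 1/(14*64*(1/398) - 166) = 1/(448/199 - 166) = 1/(-32586/199) = -199/32586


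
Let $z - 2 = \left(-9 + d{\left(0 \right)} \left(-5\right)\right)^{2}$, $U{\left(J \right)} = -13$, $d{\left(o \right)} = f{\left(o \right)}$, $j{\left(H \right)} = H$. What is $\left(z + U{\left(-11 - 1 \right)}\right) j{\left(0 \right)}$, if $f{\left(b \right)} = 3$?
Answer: $0$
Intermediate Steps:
$d{\left(o \right)} = 3$
$z = 578$ ($z = 2 + \left(-9 + 3 \left(-5\right)\right)^{2} = 2 + \left(-9 - 15\right)^{2} = 2 + \left(-24\right)^{2} = 2 + 576 = 578$)
$\left(z + U{\left(-11 - 1 \right)}\right) j{\left(0 \right)} = \left(578 - 13\right) 0 = 565 \cdot 0 = 0$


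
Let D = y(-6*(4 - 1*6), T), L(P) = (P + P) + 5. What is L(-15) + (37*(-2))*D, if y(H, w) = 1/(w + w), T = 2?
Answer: -87/2 ≈ -43.500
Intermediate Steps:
L(P) = 5 + 2*P (L(P) = 2*P + 5 = 5 + 2*P)
y(H, w) = 1/(2*w)
D = 1/4 (D = (1/2)/2 = (1/2)*(1/2) = 1/4 ≈ 0.25000)
L(-15) + (37*(-2))*D = (5 + 2*(-15)) + (37*(-2))*(1/4) = (5 - 30) - 74*1/4 = -25 - 37/2 = -87/2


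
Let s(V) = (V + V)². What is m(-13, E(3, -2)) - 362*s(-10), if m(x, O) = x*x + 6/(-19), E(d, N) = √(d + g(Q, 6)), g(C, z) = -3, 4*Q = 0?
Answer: -2747995/19 ≈ -1.4463e+5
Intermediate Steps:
Q = 0 (Q = (¼)*0 = 0)
s(V) = 4*V² (s(V) = (2*V)² = 4*V²)
E(d, N) = √(-3 + d) (E(d, N) = √(d - 3) = √(-3 + d))
m(x, O) = -6/19 + x² (m(x, O) = x² + 6*(-1/19) = x² - 6/19 = -6/19 + x²)
m(-13, E(3, -2)) - 362*s(-10) = (-6/19 + (-13)²) - 1448*(-10)² = (-6/19 + 169) - 1448*100 = 3205/19 - 362*400 = 3205/19 - 144800 = -2747995/19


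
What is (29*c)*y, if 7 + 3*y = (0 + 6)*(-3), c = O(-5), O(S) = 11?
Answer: -7975/3 ≈ -2658.3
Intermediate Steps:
c = 11
y = -25/3 (y = -7/3 + ((0 + 6)*(-3))/3 = -7/3 + (6*(-3))/3 = -7/3 + (⅓)*(-18) = -7/3 - 6 = -25/3 ≈ -8.3333)
(29*c)*y = (29*11)*(-25/3) = 319*(-25/3) = -7975/3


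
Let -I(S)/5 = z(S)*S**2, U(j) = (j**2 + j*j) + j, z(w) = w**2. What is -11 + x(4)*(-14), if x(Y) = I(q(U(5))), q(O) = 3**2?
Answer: 459259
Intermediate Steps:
U(j) = j + 2*j**2 (U(j) = (j**2 + j**2) + j = 2*j**2 + j = j + 2*j**2)
q(O) = 9
I(S) = -5*S**4 (I(S) = -5*S**2*S**2 = -5*S**4)
x(Y) = -32805 (x(Y) = -5*9**4 = -5*6561 = -32805)
-11 + x(4)*(-14) = -11 - 32805*(-14) = -11 + 459270 = 459259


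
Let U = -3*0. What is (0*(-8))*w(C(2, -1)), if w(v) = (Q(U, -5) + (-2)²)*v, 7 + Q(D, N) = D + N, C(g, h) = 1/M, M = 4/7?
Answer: 0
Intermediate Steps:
M = 4/7 (M = 4*(⅐) = 4/7 ≈ 0.57143)
U = 0
C(g, h) = 7/4 (C(g, h) = 1/(4/7) = 7/4)
Q(D, N) = -7 + D + N (Q(D, N) = -7 + (D + N) = -7 + D + N)
w(v) = -8*v (w(v) = ((-7 + 0 - 5) + (-2)²)*v = (-12 + 4)*v = -8*v)
(0*(-8))*w(C(2, -1)) = (0*(-8))*(-8*7/4) = 0*(-14) = 0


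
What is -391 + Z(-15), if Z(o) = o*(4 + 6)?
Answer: -541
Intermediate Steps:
Z(o) = 10*o (Z(o) = o*10 = 10*o)
-391 + Z(-15) = -391 + 10*(-15) = -391 - 150 = -541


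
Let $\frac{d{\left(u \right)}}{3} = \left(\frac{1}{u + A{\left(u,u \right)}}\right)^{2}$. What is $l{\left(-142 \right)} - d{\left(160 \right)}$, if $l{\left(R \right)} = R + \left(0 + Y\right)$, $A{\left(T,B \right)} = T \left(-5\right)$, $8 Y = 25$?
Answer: $- \frac{56883203}{409600} \approx -138.88$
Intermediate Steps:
$Y = \frac{25}{8}$ ($Y = \frac{1}{8} \cdot 25 = \frac{25}{8} \approx 3.125$)
$A{\left(T,B \right)} = - 5 T$
$l{\left(R \right)} = \frac{25}{8} + R$ ($l{\left(R \right)} = R + \left(0 + \frac{25}{8}\right) = R + \frac{25}{8} = \frac{25}{8} + R$)
$d{\left(u \right)} = \frac{3}{16 u^{2}}$ ($d{\left(u \right)} = 3 \left(\frac{1}{u - 5 u}\right)^{2} = 3 \left(\frac{1}{\left(-4\right) u}\right)^{2} = 3 \left(- \frac{1}{4 u}\right)^{2} = 3 \frac{1}{16 u^{2}} = \frac{3}{16 u^{2}}$)
$l{\left(-142 \right)} - d{\left(160 \right)} = \left(\frac{25}{8} - 142\right) - \frac{3}{16 \cdot 25600} = - \frac{1111}{8} - \frac{3}{16} \cdot \frac{1}{25600} = - \frac{1111}{8} - \frac{3}{409600} = - \frac{56883203}{409600}$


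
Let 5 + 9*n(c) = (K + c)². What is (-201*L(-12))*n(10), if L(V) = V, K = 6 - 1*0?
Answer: 67268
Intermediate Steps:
K = 6 (K = 6 + 0 = 6)
n(c) = -5/9 + (6 + c)²/9
(-201*L(-12))*n(10) = (-201*(-12))*(-5/9 + (6 + 10)²/9) = 2412*(-5/9 + (⅑)*16²) = 2412*(-5/9 + (⅑)*256) = 2412*(-5/9 + 256/9) = 2412*(251/9) = 67268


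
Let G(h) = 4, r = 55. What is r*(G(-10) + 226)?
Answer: 12650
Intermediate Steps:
r*(G(-10) + 226) = 55*(4 + 226) = 55*230 = 12650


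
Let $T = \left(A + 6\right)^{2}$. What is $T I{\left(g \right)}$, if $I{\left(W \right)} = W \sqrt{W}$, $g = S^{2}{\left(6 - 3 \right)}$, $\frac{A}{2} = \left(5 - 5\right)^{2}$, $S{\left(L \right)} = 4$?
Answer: $2304$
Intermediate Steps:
$A = 0$ ($A = 2 \left(5 - 5\right)^{2} = 2 \cdot 0^{2} = 2 \cdot 0 = 0$)
$T = 36$ ($T = \left(0 + 6\right)^{2} = 6^{2} = 36$)
$g = 16$ ($g = 4^{2} = 16$)
$I{\left(W \right)} = W^{\frac{3}{2}}$
$T I{\left(g \right)} = 36 \cdot 16^{\frac{3}{2}} = 36 \cdot 64 = 2304$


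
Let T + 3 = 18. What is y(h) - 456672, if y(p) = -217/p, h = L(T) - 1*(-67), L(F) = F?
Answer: -37447321/82 ≈ -4.5667e+5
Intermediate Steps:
T = 15 (T = -3 + 18 = 15)
h = 82 (h = 15 - 1*(-67) = 15 + 67 = 82)
y(h) - 456672 = -217/82 - 456672 = -37447321/82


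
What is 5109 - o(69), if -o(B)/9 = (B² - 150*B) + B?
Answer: -44571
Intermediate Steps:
o(B) = -9*B² + 1341*B (o(B) = -9*((B² - 150*B) + B) = -9*(B² - 149*B) = -9*B² + 1341*B)
5109 - o(69) = 5109 - 9*69*(149 - 1*69) = 5109 - 9*69*(149 - 69) = 5109 - 9*69*80 = 5109 - 1*49680 = 5109 - 49680 = -44571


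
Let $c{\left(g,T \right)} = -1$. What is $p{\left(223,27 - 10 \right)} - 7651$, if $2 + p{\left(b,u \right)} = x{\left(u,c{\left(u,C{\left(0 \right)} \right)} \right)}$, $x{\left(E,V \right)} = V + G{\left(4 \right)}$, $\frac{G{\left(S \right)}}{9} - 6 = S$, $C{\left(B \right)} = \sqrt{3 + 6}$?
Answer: $-7564$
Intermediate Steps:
$C{\left(B \right)} = 3$ ($C{\left(B \right)} = \sqrt{9} = 3$)
$G{\left(S \right)} = 54 + 9 S$
$x{\left(E,V \right)} = 90 + V$ ($x{\left(E,V \right)} = V + \left(54 + 9 \cdot 4\right) = V + \left(54 + 36\right) = V + 90 = 90 + V$)
$p{\left(b,u \right)} = 87$ ($p{\left(b,u \right)} = -2 + \left(90 - 1\right) = -2 + 89 = 87$)
$p{\left(223,27 - 10 \right)} - 7651 = 87 - 7651 = -7564$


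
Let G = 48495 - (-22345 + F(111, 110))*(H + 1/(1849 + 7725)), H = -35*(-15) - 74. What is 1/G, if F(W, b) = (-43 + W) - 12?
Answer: 9574/96705407005 ≈ 9.9002e-8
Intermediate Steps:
F(W, b) = -55 + W
H = 451 (H = 525 - 74 = 451)
G = 96705407005/9574 (G = 48495 - (-22345 + (-55 + 111))*(451 + 1/(1849 + 7725)) = 48495 - (-22345 + 56)*(451 + 1/9574) = 48495 - (-22289)*(451 + 1/9574) = 48495 - (-22289)*4317875/9574 = 48495 - 1*(-96241115875/9574) = 48495 + 96241115875/9574 = 96705407005/9574 ≈ 1.0101e+7)
1/G = 1/(96705407005/9574) = 9574/96705407005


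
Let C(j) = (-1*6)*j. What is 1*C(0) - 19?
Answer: -19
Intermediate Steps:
C(j) = -6*j
1*C(0) - 19 = 1*(-6*0) - 19 = 1*0 - 19 = 0 - 19 = -19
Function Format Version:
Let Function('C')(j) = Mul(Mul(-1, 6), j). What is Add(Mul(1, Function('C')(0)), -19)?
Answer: -19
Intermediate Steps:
Function('C')(j) = Mul(-6, j)
Add(Mul(1, Function('C')(0)), -19) = Add(Mul(1, Mul(-6, 0)), -19) = Add(Mul(1, 0), -19) = Add(0, -19) = -19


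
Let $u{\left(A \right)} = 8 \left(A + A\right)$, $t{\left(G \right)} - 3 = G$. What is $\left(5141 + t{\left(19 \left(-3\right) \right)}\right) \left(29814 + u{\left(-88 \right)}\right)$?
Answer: $144501322$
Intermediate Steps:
$t{\left(G \right)} = 3 + G$
$u{\left(A \right)} = 16 A$ ($u{\left(A \right)} = 8 \cdot 2 A = 16 A$)
$\left(5141 + t{\left(19 \left(-3\right) \right)}\right) \left(29814 + u{\left(-88 \right)}\right) = \left(5141 + \left(3 + 19 \left(-3\right)\right)\right) \left(29814 + 16 \left(-88\right)\right) = \left(5141 + \left(3 - 57\right)\right) \left(29814 - 1408\right) = \left(5141 - 54\right) 28406 = 5087 \cdot 28406 = 144501322$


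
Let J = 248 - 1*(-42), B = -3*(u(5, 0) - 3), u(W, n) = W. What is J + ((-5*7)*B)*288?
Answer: 60770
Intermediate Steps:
B = -6 (B = -3*(5 - 3) = -3*2 = -6)
J = 290 (J = 248 + 42 = 290)
J + ((-5*7)*B)*288 = 290 + (-5*7*(-6))*288 = 290 - 35*(-6)*288 = 290 + 210*288 = 290 + 60480 = 60770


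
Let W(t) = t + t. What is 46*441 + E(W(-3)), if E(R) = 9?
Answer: 20295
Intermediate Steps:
W(t) = 2*t
46*441 + E(W(-3)) = 46*441 + 9 = 20286 + 9 = 20295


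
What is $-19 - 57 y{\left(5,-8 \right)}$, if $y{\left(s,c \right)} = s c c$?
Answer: $-18259$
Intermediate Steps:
$y{\left(s,c \right)} = s c^{2}$ ($y{\left(s,c \right)} = c s c = s c^{2}$)
$-19 - 57 y{\left(5,-8 \right)} = -19 - 57 \cdot 5 \left(-8\right)^{2} = -19 - 57 \cdot 5 \cdot 64 = -19 - 18240 = -18259$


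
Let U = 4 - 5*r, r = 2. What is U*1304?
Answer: -7824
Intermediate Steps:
U = -6 (U = 4 - 5*2 = 4 - 10 = -6)
U*1304 = -6*1304 = -7824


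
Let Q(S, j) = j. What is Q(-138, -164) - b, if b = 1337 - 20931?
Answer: 19430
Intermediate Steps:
b = -19594
Q(-138, -164) - b = -164 - 1*(-19594) = -164 + 19594 = 19430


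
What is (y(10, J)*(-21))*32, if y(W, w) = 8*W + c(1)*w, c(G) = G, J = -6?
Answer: -49728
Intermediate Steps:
y(W, w) = w + 8*W (y(W, w) = 8*W + 1*w = 8*W + w = w + 8*W)
(y(10, J)*(-21))*32 = ((-6 + 8*10)*(-21))*32 = ((-6 + 80)*(-21))*32 = (74*(-21))*32 = -1554*32 = -49728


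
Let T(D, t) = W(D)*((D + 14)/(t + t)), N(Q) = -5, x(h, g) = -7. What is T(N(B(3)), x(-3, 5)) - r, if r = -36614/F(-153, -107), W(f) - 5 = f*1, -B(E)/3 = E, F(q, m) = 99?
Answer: 36614/99 ≈ 369.84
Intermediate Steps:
B(E) = -3*E
W(f) = 5 + f (W(f) = 5 + f*1 = 5 + f)
T(D, t) = (5 + D)*(14 + D)/(2*t) (T(D, t) = (5 + D)*((D + 14)/(t + t)) = (5 + D)*((14 + D)/((2*t))) = (5 + D)*((14 + D)*(1/(2*t))) = (5 + D)*((14 + D)/(2*t)) = (5 + D)*(14 + D)/(2*t))
r = -36614/99 ≈ -369.84
T(N(B(3)), x(-3, 5)) - r = (1/2)*(5 - 5)*(14 - 5)/(-7) - 1*(-36614/99) = (1/2)*(-1/7)*0*9 + 36614/99 = 0 + 36614/99 = 36614/99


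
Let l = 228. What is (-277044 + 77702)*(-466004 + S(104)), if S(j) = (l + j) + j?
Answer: 92807256256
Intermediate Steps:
S(j) = 228 + 2*j (S(j) = (228 + j) + j = 228 + 2*j)
(-277044 + 77702)*(-466004 + S(104)) = (-277044 + 77702)*(-466004 + (228 + 2*104)) = -199342*(-466004 + (228 + 208)) = -199342*(-466004 + 436) = -199342*(-465568) = 92807256256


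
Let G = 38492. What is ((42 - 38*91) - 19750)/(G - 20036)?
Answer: -3861/3076 ≈ -1.2552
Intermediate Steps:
((42 - 38*91) - 19750)/(G - 20036) = ((42 - 38*91) - 19750)/(38492 - 20036) = ((42 - 3458) - 19750)/18456 = (-3416 - 19750)*(1/18456) = -23166*1/18456 = -3861/3076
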